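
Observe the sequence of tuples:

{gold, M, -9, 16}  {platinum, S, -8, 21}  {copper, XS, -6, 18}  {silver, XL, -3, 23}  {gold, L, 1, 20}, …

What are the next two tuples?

Metal — repeats gold → platinum → copper → silver: gold, platinum, copper, silver, gold → platinum → copper.
Size: M, S, XS, XL, L → M → S (runs backward through clothing sizes XS→XL).
Third coordinate: differences are 1, 2, 3, … (increasing by 1 each time); -9, -8, -6, -3, 1 → 6 → 12.
Fourth coordinate goes 16, 21, 18, 23, 20 → 25 → 22 (alternating steps +5, −3, +5, −3, …).
Putting the parts together: {platinum, M, 6, 25} and then {copper, S, 12, 22}.

{platinum, M, 6, 25}, {copper, S, 12, 22}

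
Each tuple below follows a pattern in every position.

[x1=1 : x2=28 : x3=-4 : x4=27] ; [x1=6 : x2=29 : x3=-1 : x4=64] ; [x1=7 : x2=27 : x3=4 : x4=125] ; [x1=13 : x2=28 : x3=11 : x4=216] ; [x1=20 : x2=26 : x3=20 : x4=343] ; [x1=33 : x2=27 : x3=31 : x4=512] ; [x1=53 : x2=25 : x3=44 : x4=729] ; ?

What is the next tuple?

X1: 1, 6, 7, 13, 20, 33, 53 → 86 (each term is the sum of the two before it).
X2: alternating steps +1, −2, +1, −2, …, so 28, 29, 27, 28, 26, 27, 25 → 26.
X3: differences are 3, 5, 7, … (increasing by 2 each time); -4, -1, 4, 11, 20, 31, 44 → 59.
X4: perfect cubes: 3³, 4³, 5³, …, so 27, 64, 125, 216, 343, 512, 729 → 1000.
So the next tuple is [x1=86 : x2=26 : x3=59 : x4=1000].

[x1=86 : x2=26 : x3=59 : x4=1000]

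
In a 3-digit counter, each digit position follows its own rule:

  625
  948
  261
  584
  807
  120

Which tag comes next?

First digit goes 6, 9, 2, 5, 8, 1 → 4 (+3 each step, mod 10).
Second digit: 2, 4, 6, 8, 0, 2 → 4 (+2 each step, mod 10).
Third digit — +3 each step, mod 10: 5, 8, 1, 4, 7, 0 → 3.
So the next tag is 443.

443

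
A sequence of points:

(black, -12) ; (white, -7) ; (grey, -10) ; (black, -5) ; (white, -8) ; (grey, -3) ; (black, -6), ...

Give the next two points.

(white, -1), (grey, -4)

Shade goes black, white, grey, black, white, grey, black → white → grey (repeats black → white → grey).
Second entry: alternating steps +5, −3, +5, −3, …, so -12, -7, -10, -5, -8, -3, -6 → -1 → -4.
So the next two points are (white, -1) and (grey, -4).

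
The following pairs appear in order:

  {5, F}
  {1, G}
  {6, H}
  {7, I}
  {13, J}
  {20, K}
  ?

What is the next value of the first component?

33

For the first component, each term is the sum of the two before it: 5, 1, 6, 7, 13, 20 → 33.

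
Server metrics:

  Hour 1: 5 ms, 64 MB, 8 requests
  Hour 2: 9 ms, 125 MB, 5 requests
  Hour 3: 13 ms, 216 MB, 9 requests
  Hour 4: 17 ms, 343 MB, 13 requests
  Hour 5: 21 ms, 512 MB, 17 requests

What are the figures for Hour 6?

25 ms, 729 MB, 21 requests

Ms — +4 each step: 5, 9, 13, 17, 21 → 25.
For the MB, perfect cubes: 4³, 5³, 6³, …: 64, 125, 216, 343, 512 → 729.
Requests: 8, 5, 9, 13, 17 → 21 (always the previous value of the ms).
Putting it together: 25 ms, 729 MB, 21 requests.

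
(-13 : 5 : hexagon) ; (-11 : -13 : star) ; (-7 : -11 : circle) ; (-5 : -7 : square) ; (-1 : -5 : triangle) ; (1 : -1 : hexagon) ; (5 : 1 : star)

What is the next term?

(7 : 5 : circle)

First component — alternating steps +2, +4, +2, +4, …: -13, -11, -7, -5, -1, 1, 5 → 7.
Second component: always the previous value of the first component; 5, -13, -11, -7, -5, -1, 1 → 5.
For the shape, repeats hexagon → star → circle → square → triangle: hexagon, star, circle, square, triangle, hexagon, star → circle.
So the next term is (7 : 5 : circle).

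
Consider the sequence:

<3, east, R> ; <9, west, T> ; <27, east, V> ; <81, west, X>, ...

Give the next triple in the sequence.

<243, east, Z>

First coordinate — ×3 each step: 3, 9, 27, 81 → 243.
Direction: east, west, east, west → east (alternates east ↔ west).
Letter — letters move forward 2 places in the alphabet: R, T, V, X → Z.
Combining the parts gives <243, east, Z>.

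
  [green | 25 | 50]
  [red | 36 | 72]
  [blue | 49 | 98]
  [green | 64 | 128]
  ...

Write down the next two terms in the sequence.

[red | 81 | 162], [blue | 100 | 200]

For the colour, repeats green → red → blue: green, red, blue, green → red → blue.
Second coordinate: perfect squares: 5², 6², 7², …; 25, 36, 49, 64 → 81 → 100.
For the third coordinate, always 2 × the second coordinate: 50, 72, 98, 128 → 162 → 200.
So the next two terms are [red | 81 | 162] and [blue | 100 | 200].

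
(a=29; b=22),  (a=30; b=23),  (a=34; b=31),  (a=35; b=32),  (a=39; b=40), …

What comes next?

(a=40; b=41)

A goes 29, 30, 34, 35, 39 → 40 (alternating steps +1, +4, +1, +4, …).
B: 22, 23, 31, 32, 40 → 41 (alternating steps +1, +8, +1, +8, …).
So the next pair is (a=40; b=41).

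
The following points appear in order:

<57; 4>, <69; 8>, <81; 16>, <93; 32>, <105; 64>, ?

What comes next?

<117; 128>

First coordinate — +12 each step: 57, 69, 81, 93, 105 → 117.
Second coordinate: ×2 each step; 4, 8, 16, 32, 64 → 128.
Combining the parts gives <117; 128>.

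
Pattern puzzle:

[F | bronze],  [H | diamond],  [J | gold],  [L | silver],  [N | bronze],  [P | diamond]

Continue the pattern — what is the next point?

Letter: F, H, J, L, N, P → R (letters move forward 2 places in the alphabet).
Rank — repeats bronze → diamond → gold → silver: bronze, diamond, gold, silver, bronze, diamond → gold.
Putting it together: [R | gold].

[R | gold]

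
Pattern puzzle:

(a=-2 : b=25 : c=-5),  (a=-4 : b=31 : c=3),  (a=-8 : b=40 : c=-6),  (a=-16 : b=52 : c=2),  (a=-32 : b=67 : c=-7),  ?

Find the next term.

A: ×2 each step, so -2, -4, -8, -16, -32 → -64.
B: differences are 6, 9, 12, … (increasing by 3 each time), so 25, 31, 40, 52, 67 → 85.
C goes -5, 3, -6, 2, -7 → 1 (alternating steps +8, −9, +8, −9, …).
Putting it together: (a=-64 : b=85 : c=1).

(a=-64 : b=85 : c=1)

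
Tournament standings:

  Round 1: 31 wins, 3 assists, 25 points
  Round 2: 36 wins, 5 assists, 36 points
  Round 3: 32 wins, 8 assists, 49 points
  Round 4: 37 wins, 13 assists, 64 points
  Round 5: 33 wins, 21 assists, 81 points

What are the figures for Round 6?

Wins — alternating steps +5, −4, +5, −4, …: 31, 36, 32, 37, 33 → 38.
Assists: each term is the sum of the two before it, so 3, 5, 8, 13, 21 → 34.
Points — perfect squares: 5², 6², 7², …: 25, 36, 49, 64, 81 → 100.
Putting it together: 38 wins, 34 assists, 100 points.

38 wins, 34 assists, 100 points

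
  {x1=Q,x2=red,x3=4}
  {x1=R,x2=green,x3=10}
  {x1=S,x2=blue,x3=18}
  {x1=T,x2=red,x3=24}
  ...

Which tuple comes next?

{x1=U,x2=green,x3=32}

X1: letters move forward 1 place in the alphabet, so Q, R, S, T → U.
X2: repeats red → green → blue, so red, green, blue, red → green.
X3: alternating steps +6, +8, +6, +8, …; 4, 10, 18, 24 → 32.
Combining the parts gives {x1=U,x2=green,x3=32}.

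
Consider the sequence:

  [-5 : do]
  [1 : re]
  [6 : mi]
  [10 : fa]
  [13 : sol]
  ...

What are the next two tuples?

[15 : la], [16 : ti]

First part — differences are 6, 5, 4, … (decreasing by 1 each time): -5, 1, 6, 10, 13 → 15 → 16.
Note: runs through the solfège scale do→ti; do, re, mi, fa, sol → la → ti.
Putting the parts together: [15 : la] and then [16 : ti].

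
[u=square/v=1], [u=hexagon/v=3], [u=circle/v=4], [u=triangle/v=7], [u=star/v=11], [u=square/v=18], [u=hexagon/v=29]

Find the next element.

U goes square, hexagon, circle, triangle, star, square, hexagon → circle (repeats square → hexagon → circle → triangle → star).
V: 1, 3, 4, 7, 11, 18, 29 → 47 (each term is the sum of the two before it).
Putting it together: [u=circle/v=47].

[u=circle/v=47]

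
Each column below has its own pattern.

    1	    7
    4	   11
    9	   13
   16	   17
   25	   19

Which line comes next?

36  23

First component — perfect squares: 1², 2², 3², …: 1, 4, 9, 16, 25 → 36.
Second component: alternating steps +4, +2, +4, +2, …; 7, 11, 13, 17, 19 → 23.
Combining the parts gives 36  23.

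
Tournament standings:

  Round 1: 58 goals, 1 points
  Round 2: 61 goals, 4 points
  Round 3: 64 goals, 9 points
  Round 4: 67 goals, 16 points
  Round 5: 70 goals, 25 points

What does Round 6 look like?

73 goals, 36 points

Goals: 58, 61, 64, 67, 70 → 73 (+3 each step).
Points: 1, 4, 9, 16, 25 → 36 (perfect squares: 1², 2², 3², …).
Combining the parts gives 73 goals, 36 points.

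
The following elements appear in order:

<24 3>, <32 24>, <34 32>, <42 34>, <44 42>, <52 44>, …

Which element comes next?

For the first entry, alternating steps +8, +2, +8, +2, …: 24, 32, 34, 42, 44, 52 → 54.
Second entry: always the previous value of the first entry; 3, 24, 32, 34, 42, 44 → 52.
Putting it together: <54 52>.

<54 52>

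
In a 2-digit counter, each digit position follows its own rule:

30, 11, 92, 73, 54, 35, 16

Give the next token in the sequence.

First digit — −2 each step, mod 10: 3, 1, 9, 7, 5, 3, 1 → 9.
Second digit: 0, 1, 2, 3, 4, 5, 6 → 7 (+1 each step, mod 10).
Combining the parts gives 97.

97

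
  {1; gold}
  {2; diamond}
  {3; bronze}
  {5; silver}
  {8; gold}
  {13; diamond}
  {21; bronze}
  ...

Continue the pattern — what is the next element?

{34; silver}

First slot — each term is the sum of the two before it: 1, 2, 3, 5, 8, 13, 21 → 34.
Rank goes gold, diamond, bronze, silver, gold, diamond, bronze → silver (repeats gold → diamond → bronze → silver).
Combining the parts gives {34; silver}.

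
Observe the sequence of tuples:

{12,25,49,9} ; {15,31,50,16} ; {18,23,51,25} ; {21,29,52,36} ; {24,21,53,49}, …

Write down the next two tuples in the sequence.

{27,27,54,64}, {30,19,55,81}

First coordinate — +3 each step: 12, 15, 18, 21, 24 → 27 → 30.
Second coordinate goes 25, 31, 23, 29, 21 → 27 → 19 (alternating steps +6, −8, +6, −8, …).
Third coordinate: 49, 50, 51, 52, 53 → 54 → 55 (+1 each step).
Fourth coordinate — perfect squares: 3², 4², 5², …: 9, 16, 25, 36, 49 → 64 → 81.
Putting the parts together: {27,27,54,64} and then {30,19,55,81}.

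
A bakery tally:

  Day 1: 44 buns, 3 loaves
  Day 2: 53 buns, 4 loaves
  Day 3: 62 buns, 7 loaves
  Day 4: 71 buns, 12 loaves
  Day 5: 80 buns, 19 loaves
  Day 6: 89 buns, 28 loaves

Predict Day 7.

98 buns, 39 loaves

Buns: +9 each step; 44, 53, 62, 71, 80, 89 → 98.
Loaves: 3, 4, 7, 12, 19, 28 → 39 (differences are 1, 3, 5, … (increasing by 2 each time)).
So the next row is 98 buns, 39 loaves.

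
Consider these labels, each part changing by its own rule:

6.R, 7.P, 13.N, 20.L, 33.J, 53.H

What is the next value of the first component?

86

First component: each term is the sum of the two before it; 6, 7, 13, 20, 33, 53 → 86.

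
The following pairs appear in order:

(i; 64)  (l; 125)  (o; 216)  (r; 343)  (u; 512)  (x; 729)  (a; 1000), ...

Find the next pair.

Letter — letters move forward 3 places in the alphabet, wrapping Z→A: i, l, o, r, u, x, a → d.
Second coordinate: 64, 125, 216, 343, 512, 729, 1000 → 1331 (perfect cubes: 4³, 5³, 6³, …).
So the next pair is (d; 1331).

(d; 1331)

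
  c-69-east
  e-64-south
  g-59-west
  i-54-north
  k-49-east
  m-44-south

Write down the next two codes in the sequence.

o-39-west then q-34-north

Letter goes c, e, g, i, k, m → o → q (letters move forward 2 places in the alphabet).
For the second component, −5 each step: 69, 64, 59, 54, 49, 44 → 39 → 34.
For the direction, repeats east → south → west → north: east, south, west, north, east, south → west → north.
Putting the parts together: o-39-west and then q-34-north.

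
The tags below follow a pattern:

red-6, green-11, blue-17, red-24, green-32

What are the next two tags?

Colour — repeats red → green → blue: red, green, blue, red, green → blue → red.
Second component: differences are 5, 6, 7, … (increasing by 1 each time), so 6, 11, 17, 24, 32 → 41 → 51.
Putting the parts together: blue-41 and then red-51.

blue-41, red-51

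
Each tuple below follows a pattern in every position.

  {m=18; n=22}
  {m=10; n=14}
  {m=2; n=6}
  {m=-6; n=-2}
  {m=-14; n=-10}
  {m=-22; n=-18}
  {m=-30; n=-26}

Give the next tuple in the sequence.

M: −8 each step; 18, 10, 2, -6, -14, -22, -30 → -38.
N goes 22, 14, 6, -2, -10, -18, -26 → -34 (always 4 more than the m).
Putting it together: {m=-38; n=-34}.

{m=-38; n=-34}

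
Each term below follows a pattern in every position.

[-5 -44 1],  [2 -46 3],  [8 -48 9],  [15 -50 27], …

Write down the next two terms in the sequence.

First value: alternating steps +7, +6, +7, +6, …, so -5, 2, 8, 15 → 21 → 28.
Second value: -44, -46, -48, -50 → -52 → -54 (−2 each step).
Third value goes 1, 3, 9, 27 → 81 → 243 (×3 each step).
Putting the parts together: [21 -52 81] and then [28 -54 243].

[21 -52 81], [28 -54 243]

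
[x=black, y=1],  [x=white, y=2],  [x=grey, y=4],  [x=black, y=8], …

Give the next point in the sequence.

[x=white, y=16]

X: repeats black → white → grey, so black, white, grey, black → white.
Y: ×2 each step, so 1, 2, 4, 8 → 16.
So the next point is [x=white, y=16].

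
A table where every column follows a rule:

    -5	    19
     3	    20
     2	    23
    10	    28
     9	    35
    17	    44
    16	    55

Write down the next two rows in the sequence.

24  68; 23  83

First component — alternating steps +8, −1, +8, −1, …: -5, 3, 2, 10, 9, 17, 16 → 24 → 23.
For the second component, differences are 1, 3, 5, … (increasing by 2 each time): 19, 20, 23, 28, 35, 44, 55 → 68 → 83.
Putting the parts together: 24  68 and then 23  83.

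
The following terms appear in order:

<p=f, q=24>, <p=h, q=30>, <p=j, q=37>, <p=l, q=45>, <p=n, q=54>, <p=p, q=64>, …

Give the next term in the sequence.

<p=r, q=75>

P: f, h, j, l, n, p → r (letters move forward 2 places in the alphabet).
Q: 24, 30, 37, 45, 54, 64 → 75 (differences are 6, 7, 8, … (increasing by 1 each time)).
So the next term is <p=r, q=75>.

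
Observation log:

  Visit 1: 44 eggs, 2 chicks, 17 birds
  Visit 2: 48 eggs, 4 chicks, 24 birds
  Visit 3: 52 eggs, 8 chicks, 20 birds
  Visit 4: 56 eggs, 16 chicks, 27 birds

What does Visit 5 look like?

60 eggs, 32 chicks, 23 birds

Eggs: 44, 48, 52, 56 → 60 (+4 each step).
Chicks goes 2, 4, 8, 16 → 32 (×2 each step).
Birds: 17, 24, 20, 27 → 23 (alternating steps +7, −4, +7, −4, …).
Putting it together: 60 eggs, 32 chicks, 23 birds.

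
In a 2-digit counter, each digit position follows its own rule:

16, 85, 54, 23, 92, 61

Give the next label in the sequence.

First digit: 1, 8, 5, 2, 9, 6 → 3 (−3 each step, mod 10).
Second digit: −1 each step, mod 10; 6, 5, 4, 3, 2, 1 → 0.
So the next label is 30.

30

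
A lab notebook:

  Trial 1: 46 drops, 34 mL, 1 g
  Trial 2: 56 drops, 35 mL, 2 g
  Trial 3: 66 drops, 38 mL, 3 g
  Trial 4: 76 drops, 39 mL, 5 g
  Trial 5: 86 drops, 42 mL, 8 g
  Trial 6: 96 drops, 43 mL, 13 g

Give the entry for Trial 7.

Drops: +10 each step; 46, 56, 66, 76, 86, 96 → 106.
ML: alternating steps +1, +3, +1, +3, …, so 34, 35, 38, 39, 42, 43 → 46.
G: each term is the sum of the two before it; 1, 2, 3, 5, 8, 13 → 21.
Combining the parts gives 106 drops, 46 mL, 21 g.

106 drops, 46 mL, 21 g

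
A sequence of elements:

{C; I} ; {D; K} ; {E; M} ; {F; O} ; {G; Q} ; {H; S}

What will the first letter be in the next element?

First letter: C, D, E, F, G, H → I (letters move forward 1 place in the alphabet).
Second letter: I, K, M, O, Q, S → U (letters move forward 2 places in the alphabet).

I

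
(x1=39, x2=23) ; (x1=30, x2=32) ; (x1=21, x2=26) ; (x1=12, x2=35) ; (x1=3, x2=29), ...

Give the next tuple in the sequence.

(x1=-6, x2=38)

For the x1, −9 each step: 39, 30, 21, 12, 3 → -6.
X2: 23, 32, 26, 35, 29 → 38 (alternating steps +9, −6, +9, −6, …).
So the next tuple is (x1=-6, x2=38).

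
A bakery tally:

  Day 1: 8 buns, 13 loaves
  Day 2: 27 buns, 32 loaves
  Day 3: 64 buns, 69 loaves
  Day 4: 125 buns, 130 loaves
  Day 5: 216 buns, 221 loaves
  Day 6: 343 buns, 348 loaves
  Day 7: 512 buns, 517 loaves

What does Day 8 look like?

Buns: perfect cubes: 2³, 3³, 4³, …; 8, 27, 64, 125, 216, 343, 512 → 729.
Loaves: always 5 more than the buns; 13, 32, 69, 130, 221, 348, 517 → 734.
Combining the parts gives 729 buns, 734 loaves.

729 buns, 734 loaves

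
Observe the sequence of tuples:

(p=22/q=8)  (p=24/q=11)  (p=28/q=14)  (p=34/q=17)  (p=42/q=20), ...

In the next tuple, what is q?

P: differences are 2, 4, 6, … (increasing by 2 each time), so 22, 24, 28, 34, 42 → 52.
Q: 8, 11, 14, 17, 20 → 23 (+3 each step).

23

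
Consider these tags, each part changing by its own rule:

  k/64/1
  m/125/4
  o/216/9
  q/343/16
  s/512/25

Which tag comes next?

u/729/36

For the letter, letters move forward 2 places in the alphabet: k, m, o, q, s → u.
Second component: 64, 125, 216, 343, 512 → 729 (perfect cubes: 4³, 5³, 6³, …).
Third component goes 1, 4, 9, 16, 25 → 36 (perfect squares: 1², 2², 3², …).
Putting it together: u/729/36.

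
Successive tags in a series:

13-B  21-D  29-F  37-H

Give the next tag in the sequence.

First component: +8 each step; 13, 21, 29, 37 → 45.
For the letter, letters move forward 2 places in the alphabet: B, D, F, H → J.
So the next tag is 45-J.

45-J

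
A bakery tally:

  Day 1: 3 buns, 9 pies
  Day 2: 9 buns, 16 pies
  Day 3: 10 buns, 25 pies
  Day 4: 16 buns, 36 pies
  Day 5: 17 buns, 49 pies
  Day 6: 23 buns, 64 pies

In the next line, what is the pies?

81

For the pies, perfect squares: 3², 4², 5², …: 9, 16, 25, 36, 49, 64 → 81.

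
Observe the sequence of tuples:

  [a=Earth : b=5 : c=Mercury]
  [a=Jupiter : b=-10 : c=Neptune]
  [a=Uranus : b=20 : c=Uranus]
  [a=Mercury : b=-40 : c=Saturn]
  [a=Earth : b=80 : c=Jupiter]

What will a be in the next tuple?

For the a, repeats Earth → Jupiter → Uranus → Mercury: Earth, Jupiter, Uranus, Mercury, Earth → Jupiter.

Jupiter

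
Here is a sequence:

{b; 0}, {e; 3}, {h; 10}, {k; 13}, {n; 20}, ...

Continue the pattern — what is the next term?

{q; 23}

For the letter, letters move forward 3 places in the alphabet: b, e, h, k, n → q.
For the second value, alternating steps +3, +7, +3, +7, …: 0, 3, 10, 13, 20 → 23.
Putting it together: {q; 23}.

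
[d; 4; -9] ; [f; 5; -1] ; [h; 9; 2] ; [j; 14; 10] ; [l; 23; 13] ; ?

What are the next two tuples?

[n; 37; 21], [p; 60; 24]

Letter goes d, f, h, j, l → n → p (letters move forward 2 places in the alphabet).
Second value — each term is the sum of the two before it: 4, 5, 9, 14, 23 → 37 → 60.
Third value — alternating steps +8, +3, +8, +3, …: -9, -1, 2, 10, 13 → 21 → 24.
Putting the parts together: [n; 37; 21] and then [p; 60; 24].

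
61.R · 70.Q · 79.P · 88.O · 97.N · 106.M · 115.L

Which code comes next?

First component — +9 each step: 61, 70, 79, 88, 97, 106, 115 → 124.
For the letter, letters move back 1 place in the alphabet: R, Q, P, O, N, M, L → K.
Combining the parts gives 124.K.

124.K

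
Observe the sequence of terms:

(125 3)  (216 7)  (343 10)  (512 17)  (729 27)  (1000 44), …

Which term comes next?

(1331 71)

First coordinate: 125, 216, 343, 512, 729, 1000 → 1331 (perfect cubes: 5³, 6³, 7³, …).
Second coordinate: 3, 7, 10, 17, 27, 44 → 71 (each term is the sum of the two before it).
Combining the parts gives (1331 71).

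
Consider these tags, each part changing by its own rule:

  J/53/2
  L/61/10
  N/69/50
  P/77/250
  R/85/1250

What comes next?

Letter: letters move forward 2 places in the alphabet; J, L, N, P, R → T.
Second component: +8 each step, so 53, 61, 69, 77, 85 → 93.
Third component — ×5 each step: 2, 10, 50, 250, 1250 → 6250.
So the next tag is T/93/6250.

T/93/6250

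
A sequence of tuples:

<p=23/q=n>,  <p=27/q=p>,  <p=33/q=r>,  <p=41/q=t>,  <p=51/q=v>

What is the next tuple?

<p=63/q=x>

P: 23, 27, 33, 41, 51 → 63 (differences are 4, 6, 8, … (increasing by 2 each time)).
Q: letters move forward 2 places in the alphabet; n, p, r, t, v → x.
Putting it together: <p=63/q=x>.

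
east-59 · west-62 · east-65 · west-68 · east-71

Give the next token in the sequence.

west-74

Direction — alternates east ↔ west: east, west, east, west, east → west.
Second component: +3 each step; 59, 62, 65, 68, 71 → 74.
So the next token is west-74.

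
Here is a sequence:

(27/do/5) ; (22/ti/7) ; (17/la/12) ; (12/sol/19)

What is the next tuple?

(7/fa/31)

First value: 27, 22, 17, 12 → 7 (−5 each step).
Note — runs backward through the solfège scale do→ti: do, ti, la, sol → fa.
Third value — each term is the sum of the two before it: 5, 7, 12, 19 → 31.
Putting it together: (7/fa/31).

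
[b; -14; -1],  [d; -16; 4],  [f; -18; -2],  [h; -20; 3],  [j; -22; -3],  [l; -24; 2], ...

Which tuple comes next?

[n; -26; -4]

Letter: b, d, f, h, j, l → n (letters move forward 2 places in the alphabet).
Second slot: -14, -16, -18, -20, -22, -24 → -26 (−2 each step).
Third slot: alternating steps +5, −6, +5, −6, …, so -1, 4, -2, 3, -3, 2 → -4.
Combining the parts gives [n; -26; -4].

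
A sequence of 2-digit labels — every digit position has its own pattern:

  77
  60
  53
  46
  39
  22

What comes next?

15

First digit: −1 each step, mod 10, so 7, 6, 5, 4, 3, 2 → 1.
Second digit: +3 each step, mod 10; 7, 0, 3, 6, 9, 2 → 5.
So the next label is 15.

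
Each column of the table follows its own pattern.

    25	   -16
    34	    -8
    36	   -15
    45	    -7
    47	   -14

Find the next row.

First component: 25, 34, 36, 45, 47 → 56 (alternating steps +9, +2, +9, +2, …).
Second component: alternating steps +8, −7, +8, −7, …; -16, -8, -15, -7, -14 → -6.
Putting it together: 56  -6.

56  -6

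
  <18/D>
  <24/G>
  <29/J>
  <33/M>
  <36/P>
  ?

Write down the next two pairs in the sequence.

<38/S>, <39/V>

First component goes 18, 24, 29, 33, 36 → 38 → 39 (differences are 6, 5, 4, … (decreasing by 1 each time)).
Letter: D, G, J, M, P → S → V (letters move forward 3 places in the alphabet).
So the next two pairs are <38/S> and <39/V>.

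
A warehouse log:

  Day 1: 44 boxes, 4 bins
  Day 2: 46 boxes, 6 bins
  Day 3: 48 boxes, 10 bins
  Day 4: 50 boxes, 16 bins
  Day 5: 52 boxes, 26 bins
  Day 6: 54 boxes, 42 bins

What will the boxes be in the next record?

56

Boxes: 44, 46, 48, 50, 52, 54 → 56 (+2 each step).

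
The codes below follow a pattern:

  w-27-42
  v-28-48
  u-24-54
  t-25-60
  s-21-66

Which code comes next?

r-22-72

Letter: letters move back 1 place in the alphabet; w, v, u, t, s → r.
Second component goes 27, 28, 24, 25, 21 → 22 (alternating steps +1, −4, +1, −4, …).
For the third component, +6 each step: 42, 48, 54, 60, 66 → 72.
So the next code is r-22-72.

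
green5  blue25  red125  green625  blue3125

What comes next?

red15625

Colour: repeats green → blue → red; green, blue, red, green, blue → red.
Second component: ×5 each step; 5, 25, 125, 625, 3125 → 15625.
Putting it together: red15625.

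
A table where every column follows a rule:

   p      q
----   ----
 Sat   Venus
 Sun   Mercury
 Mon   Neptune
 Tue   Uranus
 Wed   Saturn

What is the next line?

Column p — runs through the weekdays Mon→Sun: Sat, Sun, Mon, Tue, Wed → Thu.
Column q goes Venus, Mercury, Neptune, Uranus, Saturn → Jupiter (runs backward through the planets Mercury→Neptune).
Putting it together: Thu  Jupiter.

Thu  Jupiter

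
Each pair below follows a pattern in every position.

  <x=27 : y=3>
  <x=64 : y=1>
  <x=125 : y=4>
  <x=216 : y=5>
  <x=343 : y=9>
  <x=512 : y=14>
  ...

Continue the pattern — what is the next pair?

<x=729 : y=23>

X: perfect cubes: 3³, 4³, 5³, …; 27, 64, 125, 216, 343, 512 → 729.
Y: each term is the sum of the two before it; 3, 1, 4, 5, 9, 14 → 23.
Combining the parts gives <x=729 : y=23>.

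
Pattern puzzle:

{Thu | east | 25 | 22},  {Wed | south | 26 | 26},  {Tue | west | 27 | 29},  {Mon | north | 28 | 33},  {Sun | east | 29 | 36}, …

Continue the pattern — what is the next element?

Day: Thu, Wed, Tue, Mon, Sun → Sat (runs backward through the weekdays Mon→Sun).
Direction — repeats east → south → west → north: east, south, west, north, east → south.
Third part: +1 each step; 25, 26, 27, 28, 29 → 30.
Fourth part: alternating steps +4, +3, +4, +3, …; 22, 26, 29, 33, 36 → 40.
So the next element is {Sat | south | 30 | 40}.

{Sat | south | 30 | 40}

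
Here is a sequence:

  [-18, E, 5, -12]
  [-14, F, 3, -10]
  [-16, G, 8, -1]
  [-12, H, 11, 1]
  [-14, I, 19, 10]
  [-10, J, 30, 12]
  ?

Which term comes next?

First component goes -18, -14, -16, -12, -14, -10 → -12 (alternating steps +4, −2, +4, −2, …).
Letter: letters move forward 1 place in the alphabet; E, F, G, H, I, J → K.
For the third component, each term is the sum of the two before it: 5, 3, 8, 11, 19, 30 → 49.
Fourth component goes -12, -10, -1, 1, 10, 12 → 21 (alternating steps +2, +9, +2, +9, …).
Putting it together: [-12, K, 49, 21].

[-12, K, 49, 21]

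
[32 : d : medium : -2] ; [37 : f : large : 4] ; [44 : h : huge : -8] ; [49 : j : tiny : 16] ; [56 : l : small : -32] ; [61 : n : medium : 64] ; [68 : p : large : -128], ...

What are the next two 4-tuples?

First part: 32, 37, 44, 49, 56, 61, 68 → 73 → 80 (alternating steps +5, +7, +5, +7, …).
Letter — letters move forward 2 places in the alphabet: d, f, h, j, l, n, p → r → t.
Size: repeats medium → large → huge → tiny → small, so medium, large, huge, tiny, small, medium, large → huge → tiny.
Fourth part — ×(-2) each step: -2, 4, -8, 16, -32, 64, -128 → 256 → -512.
So the next two 4-tuples are [73 : r : huge : 256] and [80 : t : tiny : -512].

[73 : r : huge : 256], [80 : t : tiny : -512]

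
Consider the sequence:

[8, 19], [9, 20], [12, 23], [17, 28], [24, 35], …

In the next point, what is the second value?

44

First value: 8, 9, 12, 17, 24 → 33 (differences are 1, 3, 5, … (increasing by 2 each time)).
Second value — always 11 more than the first value: 19, 20, 23, 28, 35 → 44.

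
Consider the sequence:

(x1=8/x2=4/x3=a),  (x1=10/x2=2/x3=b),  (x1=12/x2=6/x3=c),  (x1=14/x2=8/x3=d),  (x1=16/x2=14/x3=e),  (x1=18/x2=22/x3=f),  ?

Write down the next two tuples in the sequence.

X1: +2 each step, so 8, 10, 12, 14, 16, 18 → 20 → 22.
X2 — each term is the sum of the two before it: 4, 2, 6, 8, 14, 22 → 36 → 58.
X3: letters move forward 1 place in the alphabet; a, b, c, d, e, f → g → h.
Putting the parts together: (x1=20/x2=36/x3=g) and then (x1=22/x2=58/x3=h).

(x1=20/x2=36/x3=g), (x1=22/x2=58/x3=h)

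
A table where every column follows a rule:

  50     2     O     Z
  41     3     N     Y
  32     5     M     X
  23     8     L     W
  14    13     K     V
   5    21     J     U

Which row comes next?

-4  34  I  T

First component: −9 each step, so 50, 41, 32, 23, 14, 5 → -4.
Second component: 2, 3, 5, 8, 13, 21 → 34 (each term is the sum of the two before it).
First letter — letters move back 1 place in the alphabet: O, N, M, L, K, J → I.
Second letter: letters move back 1 place in the alphabet; Z, Y, X, W, V, U → T.
So the next row is -4  34  I  T.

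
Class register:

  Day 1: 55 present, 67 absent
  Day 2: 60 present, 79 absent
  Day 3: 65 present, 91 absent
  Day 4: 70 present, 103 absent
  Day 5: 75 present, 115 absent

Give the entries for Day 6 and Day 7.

Present goes 55, 60, 65, 70, 75 → 80 → 85 (+5 each step).
Absent goes 67, 79, 91, 103, 115 → 127 → 139 (+12 each step).
So the next two lines are 80 present, 127 absent and 85 present, 139 absent.

80 present, 127 absent; 85 present, 139 absent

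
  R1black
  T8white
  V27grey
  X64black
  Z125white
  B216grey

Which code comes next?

D343black

Letter — letters move forward 2 places in the alphabet, wrapping Z→A: R, T, V, X, Z, B → D.
Second component: 1, 8, 27, 64, 125, 216 → 343 (perfect cubes: 1³, 2³, 3³, …).
Shade goes black, white, grey, black, white, grey → black (repeats black → white → grey).
Combining the parts gives D343black.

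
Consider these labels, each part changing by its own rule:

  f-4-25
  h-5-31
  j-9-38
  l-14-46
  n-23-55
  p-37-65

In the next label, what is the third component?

Third component: differences are 6, 7, 8, … (increasing by 1 each time), so 25, 31, 38, 46, 55, 65 → 76.

76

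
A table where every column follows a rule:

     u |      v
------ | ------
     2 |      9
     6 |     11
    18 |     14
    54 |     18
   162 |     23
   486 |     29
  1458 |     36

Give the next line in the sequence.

For the column u, ×3 each step: 2, 6, 18, 54, 162, 486, 1458 → 4374.
Column v goes 9, 11, 14, 18, 23, 29, 36 → 44 (differences are 2, 3, 4, … (increasing by 1 each time)).
So the next line is 4374  44.

4374  44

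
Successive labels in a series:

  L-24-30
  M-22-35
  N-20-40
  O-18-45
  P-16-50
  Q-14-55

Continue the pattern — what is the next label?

For the letter, letters move forward 1 place in the alphabet: L, M, N, O, P, Q → R.
Second component: −2 each step, so 24, 22, 20, 18, 16, 14 → 12.
For the third component, +5 each step: 30, 35, 40, 45, 50, 55 → 60.
So the next label is R-12-60.

R-12-60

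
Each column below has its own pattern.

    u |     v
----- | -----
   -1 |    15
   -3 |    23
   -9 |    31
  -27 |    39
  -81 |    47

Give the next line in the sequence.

-243  55

Column u — ×3 each step: -1, -3, -9, -27, -81 → -243.
For the column v, +8 each step: 15, 23, 31, 39, 47 → 55.
Putting it together: -243  55.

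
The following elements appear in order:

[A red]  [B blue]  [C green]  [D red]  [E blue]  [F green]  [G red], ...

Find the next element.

Letter — letters move forward 1 place in the alphabet: A, B, C, D, E, F, G → H.
Colour — repeats red → blue → green: red, blue, green, red, blue, green, red → blue.
So the next element is [H blue].

[H blue]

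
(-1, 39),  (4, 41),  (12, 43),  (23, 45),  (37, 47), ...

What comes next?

(54, 49)

First entry goes -1, 4, 12, 23, 37 → 54 (differences are 5, 8, 11, … (increasing by 3 each time)).
For the second entry, +2 each step: 39, 41, 43, 45, 47 → 49.
Putting it together: (54, 49).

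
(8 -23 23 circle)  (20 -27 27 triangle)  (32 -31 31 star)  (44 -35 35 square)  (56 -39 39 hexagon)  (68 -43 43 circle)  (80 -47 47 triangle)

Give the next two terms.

(92 -51 51 star), (104 -55 55 square)

For the first entry, +12 each step: 8, 20, 32, 44, 56, 68, 80 → 92 → 104.
Second entry — −4 each step: -23, -27, -31, -35, -39, -43, -47 → -51 → -55.
Third entry — always the negative of the second entry: 23, 27, 31, 35, 39, 43, 47 → 51 → 55.
Shape — repeats circle → triangle → star → square → hexagon: circle, triangle, star, square, hexagon, circle, triangle → star → square.
Putting the parts together: (92 -51 51 star) and then (104 -55 55 square).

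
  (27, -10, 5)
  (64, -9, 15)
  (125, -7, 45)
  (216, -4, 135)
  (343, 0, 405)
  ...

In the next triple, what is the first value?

512

First value: perfect cubes: 3³, 4³, 5³, …; 27, 64, 125, 216, 343 → 512.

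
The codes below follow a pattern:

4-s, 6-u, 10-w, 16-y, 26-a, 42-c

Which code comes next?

68-e

First component: 4, 6, 10, 16, 26, 42 → 68 (each term is the sum of the two before it).
Letter goes s, u, w, y, a, c → e (letters move forward 2 places in the alphabet, wrapping Z→A).
So the next code is 68-e.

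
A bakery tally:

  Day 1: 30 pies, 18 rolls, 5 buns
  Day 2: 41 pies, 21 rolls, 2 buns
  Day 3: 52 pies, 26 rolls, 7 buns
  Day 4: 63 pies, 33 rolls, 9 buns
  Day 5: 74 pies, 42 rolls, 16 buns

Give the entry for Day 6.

85 pies, 53 rolls, 25 buns

Pies goes 30, 41, 52, 63, 74 → 85 (+11 each step).
Rolls: differences are 3, 5, 7, … (increasing by 2 each time), so 18, 21, 26, 33, 42 → 53.
For the buns, each term is the sum of the two before it: 5, 2, 7, 9, 16 → 25.
Combining the parts gives 85 pies, 53 rolls, 25 buns.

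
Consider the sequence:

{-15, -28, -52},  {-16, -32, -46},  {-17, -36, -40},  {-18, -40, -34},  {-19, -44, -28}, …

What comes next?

{-20, -48, -22}

First part: -15, -16, -17, -18, -19 → -20 (−1 each step).
For the second part, −4 each step: -28, -32, -36, -40, -44 → -48.
Third part: -52, -46, -40, -34, -28 → -22 (+6 each step).
Combining the parts gives {-20, -48, -22}.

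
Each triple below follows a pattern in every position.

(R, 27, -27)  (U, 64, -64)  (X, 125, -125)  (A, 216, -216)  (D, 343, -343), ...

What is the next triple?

Letter: R, U, X, A, D → G (letters move forward 3 places in the alphabet, wrapping Z→A).
Second value: perfect cubes: 3³, 4³, 5³, …; 27, 64, 125, 216, 343 → 512.
Third value: always the negative of the second value, so -27, -64, -125, -216, -343 → -512.
So the next triple is (G, 512, -512).

(G, 512, -512)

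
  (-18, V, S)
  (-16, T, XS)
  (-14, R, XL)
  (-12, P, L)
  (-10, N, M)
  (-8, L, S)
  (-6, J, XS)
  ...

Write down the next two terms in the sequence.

(-4, H, XL), (-2, F, L)

First slot: -18, -16, -14, -12, -10, -8, -6 → -4 → -2 (+2 each step).
Letter goes V, T, R, P, N, L, J → H → F (letters move back 2 places in the alphabet).
For the size, repeats S → XS → XL → L → M: S, XS, XL, L, M, S, XS → XL → L.
So the next two terms are (-4, H, XL) and (-2, F, L).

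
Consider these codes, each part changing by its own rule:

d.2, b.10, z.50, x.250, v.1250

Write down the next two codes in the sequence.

For the letter, letters move back 2 places in the alphabet, wrapping A→Z: d, b, z, x, v → t → r.
Second component: ×5 each step; 2, 10, 50, 250, 1250 → 6250 → 31250.
Putting the parts together: t.6250 and then r.31250.

t.6250 then r.31250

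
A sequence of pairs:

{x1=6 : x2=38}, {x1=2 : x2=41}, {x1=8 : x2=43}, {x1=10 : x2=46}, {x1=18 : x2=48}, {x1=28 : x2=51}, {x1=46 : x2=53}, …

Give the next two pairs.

X1 goes 6, 2, 8, 10, 18, 28, 46 → 74 → 120 (each term is the sum of the two before it).
X2: alternating steps +3, +2, +3, +2, …, so 38, 41, 43, 46, 48, 51, 53 → 56 → 58.
Putting the parts together: {x1=74 : x2=56} and then {x1=120 : x2=58}.

{x1=74 : x2=56}, {x1=120 : x2=58}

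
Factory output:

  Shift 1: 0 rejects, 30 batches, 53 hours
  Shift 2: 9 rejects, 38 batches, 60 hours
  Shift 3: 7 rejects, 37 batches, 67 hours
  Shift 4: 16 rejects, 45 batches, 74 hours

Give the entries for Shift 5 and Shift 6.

Rejects: alternating steps +9, −2, +9, −2, …; 0, 9, 7, 16 → 14 → 23.
Batches — alternating steps +8, −1, +8, −1, …: 30, 38, 37, 45 → 44 → 52.
Hours — +7 each step: 53, 60, 67, 74 → 81 → 88.
So the next two records are 14 rejects, 44 batches, 81 hours and 23 rejects, 52 batches, 88 hours.

14 rejects, 44 batches, 81 hours; 23 rejects, 52 batches, 88 hours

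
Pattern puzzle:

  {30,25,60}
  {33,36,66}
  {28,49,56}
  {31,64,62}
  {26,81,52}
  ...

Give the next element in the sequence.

First slot: 30, 33, 28, 31, 26 → 29 (alternating steps +3, −5, +3, −5, …).
Second slot: perfect squares: 5², 6², 7², …; 25, 36, 49, 64, 81 → 100.
Third slot: always 2 × the first slot, so 60, 66, 56, 62, 52 → 58.
So the next element is {29,100,58}.

{29,100,58}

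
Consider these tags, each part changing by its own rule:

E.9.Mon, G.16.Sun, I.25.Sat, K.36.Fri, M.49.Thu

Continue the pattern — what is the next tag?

Letter — letters move forward 2 places in the alphabet: E, G, I, K, M → O.
Second component goes 9, 16, 25, 36, 49 → 64 (perfect squares: 3², 4², 5², …).
Day goes Mon, Sun, Sat, Fri, Thu → Wed (runs backward through the weekdays Mon→Sun).
So the next tag is O.64.Wed.

O.64.Wed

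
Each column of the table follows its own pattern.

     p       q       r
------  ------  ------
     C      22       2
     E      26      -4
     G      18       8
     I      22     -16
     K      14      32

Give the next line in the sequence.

M  18  -64

Column p goes C, E, G, I, K → M (letters move forward 2 places in the alphabet).
Column q: alternating steps +4, −8, +4, −8, …, so 22, 26, 18, 22, 14 → 18.
Column r goes 2, -4, 8, -16, 32 → -64 (×(-2) each step).
Putting it together: M  18  -64.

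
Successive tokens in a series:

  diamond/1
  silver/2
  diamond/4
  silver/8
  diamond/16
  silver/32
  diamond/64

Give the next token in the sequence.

Rank: diamond, silver, diamond, silver, diamond, silver, diamond → silver (alternates diamond ↔ silver).
Second component: 1, 2, 4, 8, 16, 32, 64 → 128 (×2 each step).
Putting it together: silver/128.

silver/128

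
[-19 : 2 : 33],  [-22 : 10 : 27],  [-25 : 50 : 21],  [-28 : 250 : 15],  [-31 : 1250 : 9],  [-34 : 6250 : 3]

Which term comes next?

[-37 : 31250 : -3]

First value — −3 each step: -19, -22, -25, -28, -31, -34 → -37.
Second value: ×5 each step; 2, 10, 50, 250, 1250, 6250 → 31250.
Third value: 33, 27, 21, 15, 9, 3 → -3 (−6 each step).
Putting it together: [-37 : 31250 : -3].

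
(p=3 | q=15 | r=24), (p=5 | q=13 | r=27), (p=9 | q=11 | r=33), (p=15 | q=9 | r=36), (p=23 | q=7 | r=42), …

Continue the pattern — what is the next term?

(p=33 | q=5 | r=45)

P — differences are 2, 4, 6, … (increasing by 2 each time): 3, 5, 9, 15, 23 → 33.
Q: −2 each step; 15, 13, 11, 9, 7 → 5.
For the r, alternating steps +3, +6, +3, +6, …: 24, 27, 33, 36, 42 → 45.
Combining the parts gives (p=33 | q=5 | r=45).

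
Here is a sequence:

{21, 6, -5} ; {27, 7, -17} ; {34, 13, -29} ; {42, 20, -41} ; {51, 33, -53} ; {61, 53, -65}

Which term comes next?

First component: 21, 27, 34, 42, 51, 61 → 72 (differences are 6, 7, 8, … (increasing by 1 each time)).
Second component: each term is the sum of the two before it; 6, 7, 13, 20, 33, 53 → 86.
Third component: −12 each step; -5, -17, -29, -41, -53, -65 → -77.
So the next term is {72, 86, -77}.

{72, 86, -77}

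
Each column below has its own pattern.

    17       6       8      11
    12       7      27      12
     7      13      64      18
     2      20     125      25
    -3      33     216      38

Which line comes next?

-8  53  343  58

First component: −5 each step; 17, 12, 7, 2, -3 → -8.
For the second component, each term is the sum of the two before it: 6, 7, 13, 20, 33 → 53.
Third component: perfect cubes: 2³, 3³, 4³, …, so 8, 27, 64, 125, 216 → 343.
Fourth component — always 5 more than the second component: 11, 12, 18, 25, 38 → 58.
Putting it together: -8  53  343  58.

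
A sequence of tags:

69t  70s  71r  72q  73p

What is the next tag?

First component goes 69, 70, 71, 72, 73 → 74 (+1 each step).
Letter — letters move back 1 place in the alphabet: t, s, r, q, p → o.
So the next tag is 74o.

74o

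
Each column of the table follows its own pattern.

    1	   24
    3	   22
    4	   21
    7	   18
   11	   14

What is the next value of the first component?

18

For the first component, each term is the sum of the two before it: 1, 3, 4, 7, 11 → 18.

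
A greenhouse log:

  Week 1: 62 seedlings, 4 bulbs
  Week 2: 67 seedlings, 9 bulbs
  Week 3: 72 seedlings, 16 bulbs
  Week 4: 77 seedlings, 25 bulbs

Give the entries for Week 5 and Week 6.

Seedlings: +5 each step, so 62, 67, 72, 77 → 82 → 87.
Bulbs: perfect squares: 2², 3², 4², …, so 4, 9, 16, 25 → 36 → 49.
Putting the parts together: 82 seedlings, 36 bulbs and then 87 seedlings, 49 bulbs.

82 seedlings, 36 bulbs; 87 seedlings, 49 bulbs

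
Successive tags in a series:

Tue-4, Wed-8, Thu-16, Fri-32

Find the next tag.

Sat-64

Day: runs through the weekdays Mon→Sun, so Tue, Wed, Thu, Fri → Sat.
Second component goes 4, 8, 16, 32 → 64 (×2 each step).
So the next tag is Sat-64.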